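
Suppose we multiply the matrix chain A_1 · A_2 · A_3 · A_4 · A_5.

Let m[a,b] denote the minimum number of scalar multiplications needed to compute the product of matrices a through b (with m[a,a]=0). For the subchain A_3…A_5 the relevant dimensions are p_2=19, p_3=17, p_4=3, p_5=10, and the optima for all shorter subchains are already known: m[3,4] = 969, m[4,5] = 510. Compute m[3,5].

m[3,5] = min over k∈[3,4] of m[3,k]+m[k+1,5]+p_{2}·p_k·p_{5}.
k=3: 0 + 510 + 19·17·10 = 3740; k=4: 969 + 0 + 19·3·10 = 1539.
Minimum: 1539 at k=4.

1539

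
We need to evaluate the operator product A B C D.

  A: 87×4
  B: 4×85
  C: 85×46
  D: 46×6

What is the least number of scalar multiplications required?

Adjacent pairs: AB = 87·4·85 = 29580; BC = 4·85·46 = 15640; CD = 85·46·6 = 23460.
Length 3: A..C: k=1: 0+15640+87·4·46=31648; k=2: 29580+0+87·85·46=369750 → min 31648 | B..D: k=2: 0+23460+4·85·6=25500; k=3: 15640+0+4·46·6=16744 → min 16744.
Length 4: A..D: k=1: 0+16744+87·4·6=18832; k=2: 29580+23460+87·85·6=97410; k=3: 31648+0+87·46·6=55660 → min 18832.
Optimal order: (A ((B C) D)) with cost 18832.

18832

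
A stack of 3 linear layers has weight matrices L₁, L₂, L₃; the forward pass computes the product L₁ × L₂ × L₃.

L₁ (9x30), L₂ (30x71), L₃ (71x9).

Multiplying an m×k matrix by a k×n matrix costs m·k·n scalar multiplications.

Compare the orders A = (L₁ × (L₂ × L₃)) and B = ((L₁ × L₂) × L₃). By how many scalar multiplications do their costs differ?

Order A = (L₁ × (L₂ × L₃)): (L₂ × L₃): 30×71 by 71×9 → 30×9, cost 30·71·9 = 19170; (L₁ × (L₂ × L₃)): 9×30 by 30×9 → 9×9, cost 9·30·9 = 2430; cumulative 21600. Total 21600.
Order B = ((L₁ × L₂) × L₃): (L₁ × L₂): 9×30 by 30×71 → 9×71, cost 9·30·71 = 19170; ((L₁ × L₂) × L₃): 9×71 by 71×9 → 9×9, cost 9·71·9 = 5751; cumulative 24921. Total 24921.
Difference: |21600 − 24921| = 3321.

3321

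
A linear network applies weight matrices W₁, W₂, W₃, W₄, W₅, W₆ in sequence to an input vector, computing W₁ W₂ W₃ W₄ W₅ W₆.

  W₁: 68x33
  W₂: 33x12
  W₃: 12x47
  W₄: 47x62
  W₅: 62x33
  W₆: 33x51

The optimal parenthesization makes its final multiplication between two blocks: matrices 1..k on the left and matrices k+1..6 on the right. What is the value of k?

2

Adjacent pairs: W₁W₂ = 68·33·12 = 26928; W₂W₃ = 33·12·47 = 18612; W₃W₄ = 12·47·62 = 34968; W₄W₅ = 47·62·33 = 96162; W₅W₆ = 62·33·51 = 104346.
Length 3: W₁..W₃: k=1: 0+18612+68·33·47=124080; k=2: 26928+0+68·12·47=65280 → min 65280 | W₂..W₄: k=2: 0+34968+33·12·62=59520; k=3: 18612+0+33·47·62=114774 → min 59520 | W₃..W₅: k=3: 0+96162+12·47·33=114774; k=4: 34968+0+12·62·33=59520 → min 59520 | W₄..W₆: k=4: 0+104346+47·62·51=252960; k=5: 96162+0+47·33·51=175263 → min 175263.
Length 4: W₁..W₄: k=1: 0+59520+68·33·62=198648; k=2: 26928+34968+68·12·62=112488; k=3: 65280+0+68·47·62=263432 → min 112488 | W₂..W₅: k=2: 0+59520+33·12·33=72588; k=3: 18612+96162+33·47·33=165957; k=4: 59520+0+33·62·33=127038 → min 72588 | W₃..W₆: k=3: 0+175263+12·47·51=204027; k=4: 34968+104346+12·62·51=177258; k=5: 59520+0+12·33·51=79716 → min 79716.
Length 5: W₁..W₅: k=1: 0+72588+68·33·33=146640; k=2: 26928+59520+68·12·33=113376; k=3: 65280+96162+68·47·33=266910; k=4: 112488+0+68·62·33=251616 → min 113376 | W₂..W₆: k=2: 0+79716+33·12·51=99912; k=3: 18612+175263+33·47·51=272976; k=4: 59520+104346+33·62·51=268212; k=5: 72588+0+33·33·51=128127 → min 99912.
Top-level splits: k=1: (W₁..W₁)·(W₂..W₆) → 0+99912+68·33·51 = 214356; k=2: (W₁..W₂)·(W₃..W₆) → 26928+79716+68·12·51 = 148260; k=3: (W₁..W₃)·(W₄..W₆) → 65280+175263+68·47·51 = 403539; k=4: (W₁..W₄)·(W₅..W₆) → 112488+104346+68·62·51 = 431850; k=5: (W₁..W₅)·(W₆..W₆) → 113376+0+68·33·51 = 227820.
Best split is after W₂, i.e. k = 2.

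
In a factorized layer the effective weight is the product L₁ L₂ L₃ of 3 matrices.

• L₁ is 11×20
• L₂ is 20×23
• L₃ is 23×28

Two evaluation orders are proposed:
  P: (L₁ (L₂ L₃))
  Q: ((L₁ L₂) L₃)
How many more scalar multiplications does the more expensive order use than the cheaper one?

6896

Order P = (L₁ (L₂ L₃)): (L₂ L₃): 20×23 by 23×28 → 20×28, cost 20·23·28 = 12880; (L₁ (L₂ L₃)): 11×20 by 20×28 → 11×28, cost 11·20·28 = 6160; cumulative 19040. Total 19040.
Order Q = ((L₁ L₂) L₃): (L₁ L₂): 11×20 by 20×23 → 11×23, cost 11·20·23 = 5060; ((L₁ L₂) L₃): 11×23 by 23×28 → 11×28, cost 11·23·28 = 7084; cumulative 12144. Total 12144.
Difference: |19040 − 12144| = 6896.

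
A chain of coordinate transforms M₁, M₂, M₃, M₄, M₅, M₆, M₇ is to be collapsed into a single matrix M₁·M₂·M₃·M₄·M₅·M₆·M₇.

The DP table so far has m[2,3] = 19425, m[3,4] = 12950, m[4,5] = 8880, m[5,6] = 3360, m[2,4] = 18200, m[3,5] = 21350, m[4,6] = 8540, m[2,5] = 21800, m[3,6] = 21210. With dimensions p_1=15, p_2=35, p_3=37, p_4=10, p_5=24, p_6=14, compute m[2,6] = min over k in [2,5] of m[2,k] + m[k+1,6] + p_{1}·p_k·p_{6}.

m[2,6] = min over k∈[2,5] of m[2,k]+m[k+1,6]+p_{1}·p_k·p_{6}.
k=2: 0 + 21210 + 15·35·14 = 28560; k=3: 19425 + 8540 + 15·37·14 = 35735; k=4: 18200 + 3360 + 15·10·14 = 23660; k=5: 21800 + 0 + 15·24·14 = 26840.
Minimum: 23660 at k=4.

23660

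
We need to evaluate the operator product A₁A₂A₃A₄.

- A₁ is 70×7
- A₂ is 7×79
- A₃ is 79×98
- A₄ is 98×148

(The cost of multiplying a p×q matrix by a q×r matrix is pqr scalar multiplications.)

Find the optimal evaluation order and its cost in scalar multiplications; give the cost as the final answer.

228242

Adjacent pairs: A₁A₂ = 70·7·79 = 38710; A₂A₃ = 7·79·98 = 54194; A₃A₄ = 79·98·148 = 1145816.
Length 3: A₁..A₃: k=1: 0+54194+70·7·98=102214; k=2: 38710+0+70·79·98=580650 → min 102214 | A₂..A₄: k=2: 0+1145816+7·79·148=1227660; k=3: 54194+0+7·98·148=155722 → min 155722.
Length 4: A₁..A₄: k=1: 0+155722+70·7·148=228242; k=2: 38710+1145816+70·79·148=2002966; k=3: 102214+0+70·98·148=1117494 → min 228242.
Optimal parenthesization: (A₁((A₂A₃)A₄)) with cost 228242.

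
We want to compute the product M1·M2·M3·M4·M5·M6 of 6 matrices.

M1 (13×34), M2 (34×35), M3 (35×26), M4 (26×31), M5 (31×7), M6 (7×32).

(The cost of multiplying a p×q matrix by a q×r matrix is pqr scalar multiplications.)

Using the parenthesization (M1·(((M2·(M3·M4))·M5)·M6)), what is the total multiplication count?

(M3·M4): 35×26 by 26×31 → 35×31, cost 35·26·31 = 28210
(M2·(M3·M4)): 34×35 by 35×31 → 34×31, cost 34·35·31 = 36890; cumulative 65100
((M2·(M3·M4))·M5): 34×31 by 31×7 → 34×7, cost 34·31·7 = 7378; cumulative 72478
(((M2·(M3·M4))·M5)·M6): 34×7 by 7×32 → 34×32, cost 34·7·32 = 7616; cumulative 80094
(M1·(((M2·(M3·M4))·M5)·M6)): 13×34 by 34×32 → 13×32, cost 13·34·32 = 14144; cumulative 94238
Total: 94238 scalar multiplications.

94238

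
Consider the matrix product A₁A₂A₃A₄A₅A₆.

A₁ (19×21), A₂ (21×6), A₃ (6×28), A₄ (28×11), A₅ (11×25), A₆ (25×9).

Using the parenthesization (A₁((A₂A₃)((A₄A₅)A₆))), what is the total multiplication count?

(A₂A₃): 21×6 by 6×28 → 21×28, cost 21·6·28 = 3528
(A₄A₅): 28×11 by 11×25 → 28×25, cost 28·11·25 = 7700
((A₄A₅)A₆): 28×25 by 25×9 → 28×9, cost 28·25·9 = 6300; cumulative 14000
((A₂A₃)((A₄A₅)A₆)): 21×28 by 28×9 → 21×9, cost 21·28·9 = 5292; cumulative 22820
(A₁((A₂A₃)((A₄A₅)A₆))): 19×21 by 21×9 → 19×9, cost 19·21·9 = 3591; cumulative 26411
Total: 26411 scalar multiplications.

26411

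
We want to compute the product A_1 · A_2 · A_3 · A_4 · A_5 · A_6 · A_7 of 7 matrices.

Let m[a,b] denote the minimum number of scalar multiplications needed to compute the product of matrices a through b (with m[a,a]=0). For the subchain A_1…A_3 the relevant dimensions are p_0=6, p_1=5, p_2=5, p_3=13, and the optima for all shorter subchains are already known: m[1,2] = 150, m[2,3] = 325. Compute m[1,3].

540

m[1,3] = min over k∈[1,2] of m[1,k]+m[k+1,3]+p_{0}·p_k·p_{3}.
k=1: 0 + 325 + 6·5·13 = 715; k=2: 150 + 0 + 6·5·13 = 540.
Minimum: 540 at k=2.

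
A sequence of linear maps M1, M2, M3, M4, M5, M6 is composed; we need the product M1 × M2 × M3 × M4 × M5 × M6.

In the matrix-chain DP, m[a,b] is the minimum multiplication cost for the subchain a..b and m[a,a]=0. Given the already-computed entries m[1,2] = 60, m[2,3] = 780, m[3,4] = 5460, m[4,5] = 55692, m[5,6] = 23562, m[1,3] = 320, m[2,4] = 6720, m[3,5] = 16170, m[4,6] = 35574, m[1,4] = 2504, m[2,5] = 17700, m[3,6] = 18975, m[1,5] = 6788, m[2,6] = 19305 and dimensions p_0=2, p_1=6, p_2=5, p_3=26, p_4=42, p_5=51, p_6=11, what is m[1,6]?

m[1,6] = min over k∈[1,5] of m[1,k]+m[k+1,6]+p_{0}·p_k·p_{6}.
k=1: 0 + 19305 + 2·6·11 = 19437; k=2: 60 + 18975 + 2·5·11 = 19145; k=3: 320 + 35574 + 2·26·11 = 36466; k=4: 2504 + 23562 + 2·42·11 = 26990; k=5: 6788 + 0 + 2·51·11 = 7910.
Minimum: 7910 at k=5.

7910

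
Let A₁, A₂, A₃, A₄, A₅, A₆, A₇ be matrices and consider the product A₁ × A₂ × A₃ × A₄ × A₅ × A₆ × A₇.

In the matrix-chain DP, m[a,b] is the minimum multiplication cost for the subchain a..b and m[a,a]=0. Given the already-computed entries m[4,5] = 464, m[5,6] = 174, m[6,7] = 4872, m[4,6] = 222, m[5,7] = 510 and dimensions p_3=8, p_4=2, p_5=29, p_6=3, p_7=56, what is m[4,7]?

m[4,7] = min over k∈[4,6] of m[4,k]+m[k+1,7]+p_{3}·p_k·p_{7}.
k=4: 0 + 510 + 8·2·56 = 1406; k=5: 464 + 4872 + 8·29·56 = 18328; k=6: 222 + 0 + 8·3·56 = 1566.
Minimum: 1406 at k=4.

1406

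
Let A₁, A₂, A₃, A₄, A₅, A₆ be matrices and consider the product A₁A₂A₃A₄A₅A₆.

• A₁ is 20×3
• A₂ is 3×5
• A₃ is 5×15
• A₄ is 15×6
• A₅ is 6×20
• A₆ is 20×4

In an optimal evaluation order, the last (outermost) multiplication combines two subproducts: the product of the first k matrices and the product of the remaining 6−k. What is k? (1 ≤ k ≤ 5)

Adjacent pairs: A₁A₂ = 20·3·5 = 300; A₂A₃ = 3·5·15 = 225; A₃A₄ = 5·15·6 = 450; A₄A₅ = 15·6·20 = 1800; A₅A₆ = 6·20·4 = 480.
Length 3: A₁..A₃: k=1: 0+225+20·3·15=1125; k=2: 300+0+20·5·15=1800 → min 1125 | A₂..A₄: k=2: 0+450+3·5·6=540; k=3: 225+0+3·15·6=495 → min 495 | A₃..A₅: k=3: 0+1800+5·15·20=3300; k=4: 450+0+5·6·20=1050 → min 1050 | A₄..A₆: k=4: 0+480+15·6·4=840; k=5: 1800+0+15·20·4=3000 → min 840.
Length 4: A₁..A₄: k=1: 0+495+20·3·6=855; k=2: 300+450+20·5·6=1350; k=3: 1125+0+20·15·6=2925 → min 855 | A₂..A₅: k=2: 0+1050+3·5·20=1350; k=3: 225+1800+3·15·20=2925; k=4: 495+0+3·6·20=855 → min 855 | A₃..A₆: k=3: 0+840+5·15·4=1140; k=4: 450+480+5·6·4=1050; k=5: 1050+0+5·20·4=1450 → min 1050.
Length 5: A₁..A₅: k=1: 0+855+20·3·20=2055; k=2: 300+1050+20·5·20=3350; k=3: 1125+1800+20·15·20=8925; k=4: 855+0+20·6·20=3255 → min 2055 | A₂..A₆: k=2: 0+1050+3·5·4=1110; k=3: 225+840+3·15·4=1245; k=4: 495+480+3·6·4=1047; k=5: 855+0+3·20·4=1095 → min 1047.
Top-level splits: k=1: (A₁..A₁)·(A₂..A₆) → 0+1047+20·3·4 = 1287; k=2: (A₁..A₂)·(A₃..A₆) → 300+1050+20·5·4 = 1750; k=3: (A₁..A₃)·(A₄..A₆) → 1125+840+20·15·4 = 3165; k=4: (A₁..A₄)·(A₅..A₆) → 855+480+20·6·4 = 1815; k=5: (A₁..A₅)·(A₆..A₆) → 2055+0+20·20·4 = 3655.
Best split is after A₁, i.e. k = 1.

1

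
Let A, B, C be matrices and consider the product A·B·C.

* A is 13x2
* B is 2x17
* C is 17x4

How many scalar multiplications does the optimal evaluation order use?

240

Order (A·(B·C)): (B·C): 2×17 by 17×4 → 2×4, cost 2·17·4 = 136; (A·(B·C)): 13×2 by 2×4 → 13×4, cost 13·2·4 = 104; cumulative 240. Total 240.
Order ((A·B)·C): (A·B): 13×2 by 2×17 → 13×17, cost 13·2·17 = 442; ((A·B)·C): 13×17 by 17×4 → 13×4, cost 13·17·4 = 884; cumulative 1326. Total 1326.
Minimum: 240.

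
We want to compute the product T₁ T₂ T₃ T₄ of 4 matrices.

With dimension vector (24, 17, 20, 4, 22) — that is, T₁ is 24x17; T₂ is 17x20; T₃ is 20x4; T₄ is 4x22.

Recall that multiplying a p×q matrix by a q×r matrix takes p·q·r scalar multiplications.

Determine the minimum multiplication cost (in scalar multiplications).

5104

Adjacent pairs: T₁T₂ = 24·17·20 = 8160; T₂T₃ = 17·20·4 = 1360; T₃T₄ = 20·4·22 = 1760.
Length 3: T₁..T₃: k=1: 0+1360+24·17·4=2992; k=2: 8160+0+24·20·4=10080 → min 2992 | T₂..T₄: k=2: 0+1760+17·20·22=9240; k=3: 1360+0+17·4·22=2856 → min 2856.
Length 4: T₁..T₄: k=1: 0+2856+24·17·22=11832; k=2: 8160+1760+24·20·22=20480; k=3: 2992+0+24·4·22=5104 → min 5104.
Optimal order: ((T₁ (T₂ T₃)) T₄) with cost 5104.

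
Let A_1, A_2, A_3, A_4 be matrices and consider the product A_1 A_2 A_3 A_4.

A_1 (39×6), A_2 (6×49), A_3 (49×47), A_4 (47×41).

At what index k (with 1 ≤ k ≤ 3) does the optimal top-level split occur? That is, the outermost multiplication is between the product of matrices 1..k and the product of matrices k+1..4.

1

Adjacent pairs: A_1A_2 = 39·6·49 = 11466; A_2A_3 = 6·49·47 = 13818; A_3A_4 = 49·47·41 = 94423.
Length 3: A_1..A_3: k=1: 0+13818+39·6·47=24816; k=2: 11466+0+39·49·47=101283 → min 24816 | A_2..A_4: k=2: 0+94423+6·49·41=106477; k=3: 13818+0+6·47·41=25380 → min 25380.
Top-level splits: k=1: (A_1..A_1)·(A_2..A_4) → 0+25380+39·6·41 = 34974; k=2: (A_1..A_2)·(A_3..A_4) → 11466+94423+39·49·41 = 184240; k=3: (A_1..A_3)·(A_4..A_4) → 24816+0+39·47·41 = 99969.
Best split is after A_1, i.e. k = 1.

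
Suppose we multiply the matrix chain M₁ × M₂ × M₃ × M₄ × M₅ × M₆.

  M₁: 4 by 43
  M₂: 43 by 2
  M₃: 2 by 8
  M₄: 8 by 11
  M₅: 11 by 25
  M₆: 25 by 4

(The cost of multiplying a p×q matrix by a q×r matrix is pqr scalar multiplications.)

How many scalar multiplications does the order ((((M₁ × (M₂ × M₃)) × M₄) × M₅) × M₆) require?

(M₂ × M₃): 43×2 by 2×8 → 43×8, cost 43·2·8 = 688
(M₁ × (M₂ × M₃)): 4×43 by 43×8 → 4×8, cost 4·43·8 = 1376; cumulative 2064
((M₁ × (M₂ × M₃)) × M₄): 4×8 by 8×11 → 4×11, cost 4·8·11 = 352; cumulative 2416
(((M₁ × (M₂ × M₃)) × M₄) × M₅): 4×11 by 11×25 → 4×25, cost 4·11·25 = 1100; cumulative 3516
((((M₁ × (M₂ × M₃)) × M₄) × M₅) × M₆): 4×25 by 25×4 → 4×4, cost 4·25·4 = 400; cumulative 3916
Total: 3916 scalar multiplications.

3916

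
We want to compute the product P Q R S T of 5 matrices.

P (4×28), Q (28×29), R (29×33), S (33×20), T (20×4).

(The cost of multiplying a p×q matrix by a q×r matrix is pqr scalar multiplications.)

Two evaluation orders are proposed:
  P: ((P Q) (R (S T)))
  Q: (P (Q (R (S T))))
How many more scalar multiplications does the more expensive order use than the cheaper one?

Order P = ((P Q) (R (S T))): (P Q): 4×28 by 28×29 → 4×29, cost 4·28·29 = 3248; (S T): 33×20 by 20×4 → 33×4, cost 33·20·4 = 2640; (R (S T)): 29×33 by 33×4 → 29×4, cost 29·33·4 = 3828; cumulative 6468; ((P Q) (R (S T))): 4×29 by 29×4 → 4×4, cost 4·29·4 = 464; cumulative 10180. Total 10180.
Order Q = (P (Q (R (S T)))): (S T): 33×20 by 20×4 → 33×4, cost 33·20·4 = 2640; (R (S T)): 29×33 by 33×4 → 29×4, cost 29·33·4 = 3828; cumulative 6468; (Q (R (S T))): 28×29 by 29×4 → 28×4, cost 28·29·4 = 3248; cumulative 9716; (P (Q (R (S T)))): 4×28 by 28×4 → 4×4, cost 4·28·4 = 448; cumulative 10164. Total 10164.
Difference: |10180 − 10164| = 16.

16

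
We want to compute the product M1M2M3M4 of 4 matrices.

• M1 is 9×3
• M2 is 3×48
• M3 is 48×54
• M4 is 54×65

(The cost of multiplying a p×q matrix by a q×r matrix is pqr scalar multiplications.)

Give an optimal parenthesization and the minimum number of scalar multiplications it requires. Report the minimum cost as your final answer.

Adjacent pairs: M1M2 = 9·3·48 = 1296; M2M3 = 3·48·54 = 7776; M3M4 = 48·54·65 = 168480.
Length 3: M1..M3: k=1: 0+7776+9·3·54=9234; k=2: 1296+0+9·48·54=24624 → min 9234 | M2..M4: k=2: 0+168480+3·48·65=177840; k=3: 7776+0+3·54·65=18306 → min 18306.
Length 4: M1..M4: k=1: 0+18306+9·3·65=20061; k=2: 1296+168480+9·48·65=197856; k=3: 9234+0+9·54·65=40824 → min 20061.
Optimal parenthesization: (M1((M2M3)M4)) with cost 20061.

20061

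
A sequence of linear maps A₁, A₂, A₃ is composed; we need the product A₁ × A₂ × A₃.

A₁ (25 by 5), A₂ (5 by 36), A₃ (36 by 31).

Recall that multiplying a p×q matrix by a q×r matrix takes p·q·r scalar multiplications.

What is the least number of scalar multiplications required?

9455

Order (A₁ × (A₂ × A₃)): (A₂ × A₃): 5×36 by 36×31 → 5×31, cost 5·36·31 = 5580; (A₁ × (A₂ × A₃)): 25×5 by 5×31 → 25×31, cost 25·5·31 = 3875; cumulative 9455. Total 9455.
Order ((A₁ × A₂) × A₃): (A₁ × A₂): 25×5 by 5×36 → 25×36, cost 25·5·36 = 4500; ((A₁ × A₂) × A₃): 25×36 by 36×31 → 25×31, cost 25·36·31 = 27900; cumulative 32400. Total 32400.
Minimum: 9455.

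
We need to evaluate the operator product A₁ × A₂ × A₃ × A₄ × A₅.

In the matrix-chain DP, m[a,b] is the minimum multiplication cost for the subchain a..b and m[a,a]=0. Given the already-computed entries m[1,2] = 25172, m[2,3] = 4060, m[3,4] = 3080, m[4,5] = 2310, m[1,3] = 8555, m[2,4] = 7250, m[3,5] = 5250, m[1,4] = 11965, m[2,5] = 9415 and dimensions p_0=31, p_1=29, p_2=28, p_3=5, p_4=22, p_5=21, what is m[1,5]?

14120

m[1,5] = min over k∈[1,4] of m[1,k]+m[k+1,5]+p_{0}·p_k·p_{5}.
k=1: 0 + 9415 + 31·29·21 = 28294; k=2: 25172 + 5250 + 31·28·21 = 48650; k=3: 8555 + 2310 + 31·5·21 = 14120; k=4: 11965 + 0 + 31·22·21 = 26287.
Minimum: 14120 at k=3.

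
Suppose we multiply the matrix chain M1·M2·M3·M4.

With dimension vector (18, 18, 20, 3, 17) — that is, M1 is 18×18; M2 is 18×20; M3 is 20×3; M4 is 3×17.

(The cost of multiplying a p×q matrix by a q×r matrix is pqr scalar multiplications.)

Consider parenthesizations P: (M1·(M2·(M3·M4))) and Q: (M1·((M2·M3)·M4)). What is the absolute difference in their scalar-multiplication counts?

5142

Order P = (M1·(M2·(M3·M4))): (M3·M4): 20×3 by 3×17 → 20×17, cost 20·3·17 = 1020; (M2·(M3·M4)): 18×20 by 20×17 → 18×17, cost 18·20·17 = 6120; cumulative 7140; (M1·(M2·(M3·M4))): 18×18 by 18×17 → 18×17, cost 18·18·17 = 5508; cumulative 12648. Total 12648.
Order Q = (M1·((M2·M3)·M4)): (M2·M3): 18×20 by 20×3 → 18×3, cost 18·20·3 = 1080; ((M2·M3)·M4): 18×3 by 3×17 → 18×17, cost 18·3·17 = 918; cumulative 1998; (M1·((M2·M3)·M4)): 18×18 by 18×17 → 18×17, cost 18·18·17 = 5508; cumulative 7506. Total 7506.
Difference: |12648 − 7506| = 5142.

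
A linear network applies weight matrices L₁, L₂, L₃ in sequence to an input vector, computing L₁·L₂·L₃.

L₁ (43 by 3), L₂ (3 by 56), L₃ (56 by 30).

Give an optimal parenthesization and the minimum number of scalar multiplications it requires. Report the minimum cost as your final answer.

8910

(L₁·(L₂·L₃)): cost 8910.
((L₁·L₂)·L₃): cost 79464.
Optimal: (L₁·(L₂·L₃)) with cost 8910.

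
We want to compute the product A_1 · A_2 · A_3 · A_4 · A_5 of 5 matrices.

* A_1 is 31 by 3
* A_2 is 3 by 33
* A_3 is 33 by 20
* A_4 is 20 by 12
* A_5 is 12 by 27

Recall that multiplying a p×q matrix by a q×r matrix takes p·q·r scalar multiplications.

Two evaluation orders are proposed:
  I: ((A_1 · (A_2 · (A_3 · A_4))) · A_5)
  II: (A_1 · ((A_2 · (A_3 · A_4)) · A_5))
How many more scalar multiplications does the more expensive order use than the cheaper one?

7677

Order I = ((A_1 · (A_2 · (A_3 · A_4))) · A_5): (A_3 · A_4): 33×20 by 20×12 → 33×12, cost 33·20·12 = 7920; (A_2 · (A_3 · A_4)): 3×33 by 33×12 → 3×12, cost 3·33·12 = 1188; cumulative 9108; (A_1 · (A_2 · (A_3 · A_4))): 31×3 by 3×12 → 31×12, cost 31·3·12 = 1116; cumulative 10224; ((A_1 · (A_2 · (A_3 · A_4))) · A_5): 31×12 by 12×27 → 31×27, cost 31·12·27 = 10044; cumulative 20268. Total 20268.
Order II = (A_1 · ((A_2 · (A_3 · A_4)) · A_5)): (A_3 · A_4): 33×20 by 20×12 → 33×12, cost 33·20·12 = 7920; (A_2 · (A_3 · A_4)): 3×33 by 33×12 → 3×12, cost 3·33·12 = 1188; cumulative 9108; ((A_2 · (A_3 · A_4)) · A_5): 3×12 by 12×27 → 3×27, cost 3·12·27 = 972; cumulative 10080; (A_1 · ((A_2 · (A_3 · A_4)) · A_5)): 31×3 by 3×27 → 31×27, cost 31·3·27 = 2511; cumulative 12591. Total 12591.
Difference: |20268 − 12591| = 7677.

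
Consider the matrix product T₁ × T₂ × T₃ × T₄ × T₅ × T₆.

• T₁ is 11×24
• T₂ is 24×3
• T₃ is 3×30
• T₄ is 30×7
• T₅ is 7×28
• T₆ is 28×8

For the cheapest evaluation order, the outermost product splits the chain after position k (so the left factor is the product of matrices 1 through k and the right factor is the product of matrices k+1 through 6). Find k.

2

Adjacent pairs: T₁T₂ = 11·24·3 = 792; T₂T₃ = 24·3·30 = 2160; T₃T₄ = 3·30·7 = 630; T₄T₅ = 30·7·28 = 5880; T₅T₆ = 7·28·8 = 1568.
Length 3: T₁..T₃: k=1: 0+2160+11·24·30=10080; k=2: 792+0+11·3·30=1782 → min 1782 | T₂..T₄: k=2: 0+630+24·3·7=1134; k=3: 2160+0+24·30·7=7200 → min 1134 | T₃..T₅: k=3: 0+5880+3·30·28=8400; k=4: 630+0+3·7·28=1218 → min 1218 | T₄..T₆: k=4: 0+1568+30·7·8=3248; k=5: 5880+0+30·28·8=12600 → min 3248.
Length 4: T₁..T₄: k=1: 0+1134+11·24·7=2982; k=2: 792+630+11·3·7=1653; k=3: 1782+0+11·30·7=4092 → min 1653 | T₂..T₅: k=2: 0+1218+24·3·28=3234; k=3: 2160+5880+24·30·28=28200; k=4: 1134+0+24·7·28=5838 → min 3234 | T₃..T₆: k=3: 0+3248+3·30·8=3968; k=4: 630+1568+3·7·8=2366; k=5: 1218+0+3·28·8=1890 → min 1890.
Length 5: T₁..T₅: k=1: 0+3234+11·24·28=10626; k=2: 792+1218+11·3·28=2934; k=3: 1782+5880+11·30·28=16902; k=4: 1653+0+11·7·28=3809 → min 2934 | T₂..T₆: k=2: 0+1890+24·3·8=2466; k=3: 2160+3248+24·30·8=11168; k=4: 1134+1568+24·7·8=4046; k=5: 3234+0+24·28·8=8610 → min 2466.
Top-level splits: k=1: (T₁..T₁)·(T₂..T₆) → 0+2466+11·24·8 = 4578; k=2: (T₁..T₂)·(T₃..T₆) → 792+1890+11·3·8 = 2946; k=3: (T₁..T₃)·(T₄..T₆) → 1782+3248+11·30·8 = 7670; k=4: (T₁..T₄)·(T₅..T₆) → 1653+1568+11·7·8 = 3837; k=5: (T₁..T₅)·(T₆..T₆) → 2934+0+11·28·8 = 5398.
Best split is after T₂, i.e. k = 2.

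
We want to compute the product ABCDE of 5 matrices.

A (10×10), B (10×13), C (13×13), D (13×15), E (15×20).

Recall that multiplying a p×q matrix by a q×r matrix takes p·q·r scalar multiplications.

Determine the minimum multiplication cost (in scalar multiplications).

Adjacent pairs: AB = 10·10·13 = 1300; BC = 10·13·13 = 1690; CD = 13·13·15 = 2535; DE = 13·15·20 = 3900.
Length 3: A..C: k=1: 0+1690+10·10·13=2990; k=2: 1300+0+10·13·13=2990 → min 2990 | B..D: k=2: 0+2535+10·13·15=4485; k=3: 1690+0+10·13·15=3640 → min 3640 | C..E: k=3: 0+3900+13·13·20=7280; k=4: 2535+0+13·15·20=6435 → min 6435.
Length 4: A..D: k=1: 0+3640+10·10·15=5140; k=2: 1300+2535+10·13·15=5785; k=3: 2990+0+10·13·15=4940 → min 4940 | B..E: k=2: 0+6435+10·13·20=9035; k=3: 1690+3900+10·13·20=8190; k=4: 3640+0+10·15·20=6640 → min 6640.
Length 5: A..E: k=1: 0+6640+10·10·20=8640; k=2: 1300+6435+10·13·20=10335; k=3: 2990+3900+10·13·20=9490; k=4: 4940+0+10·15·20=7940 → min 7940.
Optimal order: (((A(BC))D)E) with cost 7940.

7940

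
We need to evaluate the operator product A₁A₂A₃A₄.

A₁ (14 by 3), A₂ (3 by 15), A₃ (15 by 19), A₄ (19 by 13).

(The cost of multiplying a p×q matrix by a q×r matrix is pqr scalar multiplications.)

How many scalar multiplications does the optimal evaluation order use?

Adjacent pairs: A₁A₂ = 14·3·15 = 630; A₂A₃ = 3·15·19 = 855; A₃A₄ = 15·19·13 = 3705.
Length 3: A₁..A₃: k=1: 0+855+14·3·19=1653; k=2: 630+0+14·15·19=4620 → min 1653 | A₂..A₄: k=2: 0+3705+3·15·13=4290; k=3: 855+0+3·19·13=1596 → min 1596.
Length 4: A₁..A₄: k=1: 0+1596+14·3·13=2142; k=2: 630+3705+14·15·13=7065; k=3: 1653+0+14·19·13=5111 → min 2142.
Optimal order: (A₁((A₂A₃)A₄)) with cost 2142.

2142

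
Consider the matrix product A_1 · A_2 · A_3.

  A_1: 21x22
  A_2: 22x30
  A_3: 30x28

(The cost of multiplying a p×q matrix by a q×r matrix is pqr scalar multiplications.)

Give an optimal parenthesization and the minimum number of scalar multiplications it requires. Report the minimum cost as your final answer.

31416

(A_1 · (A_2 · A_3)): cost 31416.
((A_1 · A_2) · A_3): cost 31500.
Optimal: (A_1 · (A_2 · A_3)) with cost 31416.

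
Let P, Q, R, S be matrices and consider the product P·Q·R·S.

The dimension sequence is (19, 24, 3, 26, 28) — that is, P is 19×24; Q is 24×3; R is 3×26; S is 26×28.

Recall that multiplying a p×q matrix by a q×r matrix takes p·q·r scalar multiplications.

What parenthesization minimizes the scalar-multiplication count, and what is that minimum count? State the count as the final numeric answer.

Adjacent pairs: PQ = 19·24·3 = 1368; QR = 24·3·26 = 1872; RS = 3·26·28 = 2184.
Length 3: P..R: k=1: 0+1872+19·24·26=13728; k=2: 1368+0+19·3·26=2850 → min 2850 | Q..S: k=2: 0+2184+24·3·28=4200; k=3: 1872+0+24·26·28=19344 → min 4200.
Length 4: P..S: k=1: 0+4200+19·24·28=16968; k=2: 1368+2184+19·3·28=5148; k=3: 2850+0+19·26·28=16682 → min 5148.
Optimal parenthesization: ((P·Q)·(R·S)) with cost 5148.

5148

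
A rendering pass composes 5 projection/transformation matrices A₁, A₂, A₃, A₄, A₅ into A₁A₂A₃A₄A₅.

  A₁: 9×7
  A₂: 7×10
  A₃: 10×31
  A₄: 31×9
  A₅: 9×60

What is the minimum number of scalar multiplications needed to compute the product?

Adjacent pairs: A₁A₂ = 9·7·10 = 630; A₂A₃ = 7·10·31 = 2170; A₃A₄ = 10·31·9 = 2790; A₄A₅ = 31·9·60 = 16740.
Length 3: A₁..A₃: k=1: 0+2170+9·7·31=4123; k=2: 630+0+9·10·31=3420 → min 3420 | A₂..A₄: k=2: 0+2790+7·10·9=3420; k=3: 2170+0+7·31·9=4123 → min 3420 | A₃..A₅: k=3: 0+16740+10·31·60=35340; k=4: 2790+0+10·9·60=8190 → min 8190.
Length 4: A₁..A₄: k=1: 0+3420+9·7·9=3987; k=2: 630+2790+9·10·9=4230; k=3: 3420+0+9·31·9=5931 → min 3987 | A₂..A₅: k=2: 0+8190+7·10·60=12390; k=3: 2170+16740+7·31·60=31930; k=4: 3420+0+7·9·60=7200 → min 7200.
Length 5: A₁..A₅: k=1: 0+7200+9·7·60=10980; k=2: 630+8190+9·10·60=14220; k=3: 3420+16740+9·31·60=36900; k=4: 3987+0+9·9·60=8847 → min 8847.
Optimal order: ((A₁(A₂(A₃A₄)))A₅) with cost 8847.

8847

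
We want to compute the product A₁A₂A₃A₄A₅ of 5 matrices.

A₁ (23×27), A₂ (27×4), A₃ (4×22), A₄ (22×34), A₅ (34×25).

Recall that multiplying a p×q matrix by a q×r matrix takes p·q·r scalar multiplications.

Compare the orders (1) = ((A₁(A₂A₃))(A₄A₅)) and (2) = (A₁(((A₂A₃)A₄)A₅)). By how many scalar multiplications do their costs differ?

Order (1) = ((A₁(A₂A₃))(A₄A₅)): (A₂A₃): 27×4 by 4×22 → 27×22, cost 27·4·22 = 2376; (A₁(A₂A₃)): 23×27 by 27×22 → 23×22, cost 23·27·22 = 13662; cumulative 16038; (A₄A₅): 22×34 by 34×25 → 22×25, cost 22·34·25 = 18700; ((A₁(A₂A₃))(A₄A₅)): 23×22 by 22×25 → 23×25, cost 23·22·25 = 12650; cumulative 47388. Total 47388.
Order (2) = (A₁(((A₂A₃)A₄)A₅)): (A₂A₃): 27×4 by 4×22 → 27×22, cost 27·4·22 = 2376; ((A₂A₃)A₄): 27×22 by 22×34 → 27×34, cost 27·22·34 = 20196; cumulative 22572; (((A₂A₃)A₄)A₅): 27×34 by 34×25 → 27×25, cost 27·34·25 = 22950; cumulative 45522; (A₁(((A₂A₃)A₄)A₅)): 23×27 by 27×25 → 23×25, cost 23·27·25 = 15525; cumulative 61047. Total 61047.
Difference: |47388 − 61047| = 13659.

13659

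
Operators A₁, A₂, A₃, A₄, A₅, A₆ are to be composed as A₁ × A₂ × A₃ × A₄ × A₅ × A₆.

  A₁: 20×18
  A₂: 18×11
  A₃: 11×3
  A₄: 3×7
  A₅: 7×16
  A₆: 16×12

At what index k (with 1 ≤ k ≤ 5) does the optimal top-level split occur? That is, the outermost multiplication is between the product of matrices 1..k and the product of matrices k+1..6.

Adjacent pairs: A₁A₂ = 20·18·11 = 3960; A₂A₃ = 18·11·3 = 594; A₃A₄ = 11·3·7 = 231; A₄A₅ = 3·7·16 = 336; A₅A₆ = 7·16·12 = 1344.
Length 3: A₁..A₃: k=1: 0+594+20·18·3=1674; k=2: 3960+0+20·11·3=4620 → min 1674 | A₂..A₄: k=2: 0+231+18·11·7=1617; k=3: 594+0+18·3·7=972 → min 972 | A₃..A₅: k=3: 0+336+11·3·16=864; k=4: 231+0+11·7·16=1463 → min 864 | A₄..A₆: k=4: 0+1344+3·7·12=1596; k=5: 336+0+3·16·12=912 → min 912.
Length 4: A₁..A₄: k=1: 0+972+20·18·7=3492; k=2: 3960+231+20·11·7=5731; k=3: 1674+0+20·3·7=2094 → min 2094 | A₂..A₅: k=2: 0+864+18·11·16=4032; k=3: 594+336+18·3·16=1794; k=4: 972+0+18·7·16=2988 → min 1794 | A₃..A₆: k=3: 0+912+11·3·12=1308; k=4: 231+1344+11·7·12=2499; k=5: 864+0+11·16·12=2976 → min 1308.
Length 5: A₁..A₅: k=1: 0+1794+20·18·16=7554; k=2: 3960+864+20·11·16=8344; k=3: 1674+336+20·3·16=2970; k=4: 2094+0+20·7·16=4334 → min 2970 | A₂..A₆: k=2: 0+1308+18·11·12=3684; k=3: 594+912+18·3·12=2154; k=4: 972+1344+18·7·12=3828; k=5: 1794+0+18·16·12=5250 → min 2154.
Top-level splits: k=1: (A₁..A₁)·(A₂..A₆) → 0+2154+20·18·12 = 6474; k=2: (A₁..A₂)·(A₃..A₆) → 3960+1308+20·11·12 = 7908; k=3: (A₁..A₃)·(A₄..A₆) → 1674+912+20·3·12 = 3306; k=4: (A₁..A₄)·(A₅..A₆) → 2094+1344+20·7·12 = 5118; k=5: (A₁..A₅)·(A₆..A₆) → 2970+0+20·16·12 = 6810.
Best split is after A₃, i.e. k = 3.

3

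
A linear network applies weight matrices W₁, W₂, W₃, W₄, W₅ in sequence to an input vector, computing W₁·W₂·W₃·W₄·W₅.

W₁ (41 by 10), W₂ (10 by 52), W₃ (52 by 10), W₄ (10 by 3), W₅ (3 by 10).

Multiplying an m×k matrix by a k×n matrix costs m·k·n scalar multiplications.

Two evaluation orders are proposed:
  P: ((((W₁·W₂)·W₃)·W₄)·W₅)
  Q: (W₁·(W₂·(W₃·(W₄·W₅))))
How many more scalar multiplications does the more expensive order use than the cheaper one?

30300

Order P = ((((W₁·W₂)·W₃)·W₄)·W₅): (W₁·W₂): 41×10 by 10×52 → 41×52, cost 41·10·52 = 21320; ((W₁·W₂)·W₃): 41×52 by 52×10 → 41×10, cost 41·52·10 = 21320; cumulative 42640; (((W₁·W₂)·W₃)·W₄): 41×10 by 10×3 → 41×3, cost 41·10·3 = 1230; cumulative 43870; ((((W₁·W₂)·W₃)·W₄)·W₅): 41×3 by 3×10 → 41×10, cost 41·3·10 = 1230; cumulative 45100. Total 45100.
Order Q = (W₁·(W₂·(W₃·(W₄·W₅)))): (W₄·W₅): 10×3 by 3×10 → 10×10, cost 10·3·10 = 300; (W₃·(W₄·W₅)): 52×10 by 10×10 → 52×10, cost 52·10·10 = 5200; cumulative 5500; (W₂·(W₃·(W₄·W₅))): 10×52 by 52×10 → 10×10, cost 10·52·10 = 5200; cumulative 10700; (W₁·(W₂·(W₃·(W₄·W₅)))): 41×10 by 10×10 → 41×10, cost 41·10·10 = 4100; cumulative 14800. Total 14800.
Difference: |45100 − 14800| = 30300.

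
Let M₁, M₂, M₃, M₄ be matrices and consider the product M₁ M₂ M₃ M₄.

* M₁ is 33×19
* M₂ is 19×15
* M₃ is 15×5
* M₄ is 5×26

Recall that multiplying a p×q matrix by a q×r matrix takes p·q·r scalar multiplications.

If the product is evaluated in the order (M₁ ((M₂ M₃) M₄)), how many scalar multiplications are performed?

20197

(M₂ M₃): 19×15 by 15×5 → 19×5, cost 19·15·5 = 1425
((M₂ M₃) M₄): 19×5 by 5×26 → 19×26, cost 19·5·26 = 2470; cumulative 3895
(M₁ ((M₂ M₃) M₄)): 33×19 by 19×26 → 33×26, cost 33·19·26 = 16302; cumulative 20197
Total: 20197 scalar multiplications.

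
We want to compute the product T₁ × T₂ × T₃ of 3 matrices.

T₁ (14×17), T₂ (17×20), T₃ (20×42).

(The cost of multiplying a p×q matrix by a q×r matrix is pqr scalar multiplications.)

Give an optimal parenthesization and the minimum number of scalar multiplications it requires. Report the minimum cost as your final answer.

16520

(T₁ × (T₂ × T₃)): cost 24276.
((T₁ × T₂) × T₃): cost 16520.
Optimal: ((T₁ × T₂) × T₃) with cost 16520.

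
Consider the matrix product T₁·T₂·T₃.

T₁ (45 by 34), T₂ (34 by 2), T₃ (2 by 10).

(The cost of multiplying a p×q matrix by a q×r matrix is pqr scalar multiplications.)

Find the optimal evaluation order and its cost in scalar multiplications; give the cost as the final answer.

3960

(T₁·(T₂·T₃)): cost 15980.
((T₁·T₂)·T₃): cost 3960.
Optimal: ((T₁·T₂)·T₃) with cost 3960.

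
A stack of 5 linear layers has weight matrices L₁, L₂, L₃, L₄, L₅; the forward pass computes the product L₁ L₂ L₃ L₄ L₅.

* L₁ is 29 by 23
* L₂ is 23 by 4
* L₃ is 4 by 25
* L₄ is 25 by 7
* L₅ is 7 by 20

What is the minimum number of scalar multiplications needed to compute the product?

Adjacent pairs: L₁L₂ = 29·23·4 = 2668; L₂L₃ = 23·4·25 = 2300; L₃L₄ = 4·25·7 = 700; L₄L₅ = 25·7·20 = 3500.
Length 3: L₁..L₃: k=1: 0+2300+29·23·25=18975; k=2: 2668+0+29·4·25=5568 → min 5568 | L₂..L₄: k=2: 0+700+23·4·7=1344; k=3: 2300+0+23·25·7=6325 → min 1344 | L₃..L₅: k=3: 0+3500+4·25·20=5500; k=4: 700+0+4·7·20=1260 → min 1260.
Length 4: L₁..L₄: k=1: 0+1344+29·23·7=6013; k=2: 2668+700+29·4·7=4180; k=3: 5568+0+29·25·7=10643 → min 4180 | L₂..L₅: k=2: 0+1260+23·4·20=3100; k=3: 2300+3500+23·25·20=17300; k=4: 1344+0+23·7·20=4564 → min 3100.
Length 5: L₁..L₅: k=1: 0+3100+29·23·20=16440; k=2: 2668+1260+29·4·20=6248; k=3: 5568+3500+29·25·20=23568; k=4: 4180+0+29·7·20=8240 → min 6248.
Optimal order: ((L₁ L₂) ((L₃ L₄) L₅)) with cost 6248.

6248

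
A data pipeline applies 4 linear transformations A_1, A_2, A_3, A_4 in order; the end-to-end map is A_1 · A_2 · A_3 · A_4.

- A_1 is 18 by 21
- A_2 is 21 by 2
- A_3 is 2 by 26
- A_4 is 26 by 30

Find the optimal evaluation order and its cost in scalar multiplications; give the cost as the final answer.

3396

Adjacent pairs: A_1A_2 = 18·21·2 = 756; A_2A_3 = 21·2·26 = 1092; A_3A_4 = 2·26·30 = 1560.
Length 3: A_1..A_3: k=1: 0+1092+18·21·26=10920; k=2: 756+0+18·2·26=1692 → min 1692 | A_2..A_4: k=2: 0+1560+21·2·30=2820; k=3: 1092+0+21·26·30=17472 → min 2820.
Length 4: A_1..A_4: k=1: 0+2820+18·21·30=14160; k=2: 756+1560+18·2·30=3396; k=3: 1692+0+18·26·30=15732 → min 3396.
Optimal parenthesization: ((A_1 · A_2) · (A_3 · A_4)) with cost 3396.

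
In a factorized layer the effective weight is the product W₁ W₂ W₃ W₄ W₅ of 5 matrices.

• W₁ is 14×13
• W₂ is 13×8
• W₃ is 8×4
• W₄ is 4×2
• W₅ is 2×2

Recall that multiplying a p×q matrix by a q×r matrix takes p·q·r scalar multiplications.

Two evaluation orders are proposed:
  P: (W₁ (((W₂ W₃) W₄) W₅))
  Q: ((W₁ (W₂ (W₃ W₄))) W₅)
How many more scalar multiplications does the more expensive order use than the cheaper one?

Order P = (W₁ (((W₂ W₃) W₄) W₅)): (W₂ W₃): 13×8 by 8×4 → 13×4, cost 13·8·4 = 416; ((W₂ W₃) W₄): 13×4 by 4×2 → 13×2, cost 13·4·2 = 104; cumulative 520; (((W₂ W₃) W₄) W₅): 13×2 by 2×2 → 13×2, cost 13·2·2 = 52; cumulative 572; (W₁ (((W₂ W₃) W₄) W₅)): 14×13 by 13×2 → 14×2, cost 14·13·2 = 364; cumulative 936. Total 936.
Order Q = ((W₁ (W₂ (W₃ W₄))) W₅): (W₃ W₄): 8×4 by 4×2 → 8×2, cost 8·4·2 = 64; (W₂ (W₃ W₄)): 13×8 by 8×2 → 13×2, cost 13·8·2 = 208; cumulative 272; (W₁ (W₂ (W₃ W₄))): 14×13 by 13×2 → 14×2, cost 14·13·2 = 364; cumulative 636; ((W₁ (W₂ (W₃ W₄))) W₅): 14×2 by 2×2 → 14×2, cost 14·2·2 = 56; cumulative 692. Total 692.
Difference: |936 − 692| = 244.

244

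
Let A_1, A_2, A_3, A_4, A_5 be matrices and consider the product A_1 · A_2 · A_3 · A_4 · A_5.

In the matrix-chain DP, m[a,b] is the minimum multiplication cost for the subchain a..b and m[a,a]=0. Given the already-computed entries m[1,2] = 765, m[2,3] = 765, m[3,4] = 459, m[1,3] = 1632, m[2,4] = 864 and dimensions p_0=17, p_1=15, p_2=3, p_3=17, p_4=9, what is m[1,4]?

1683

m[1,4] = min over k∈[1,3] of m[1,k]+m[k+1,4]+p_{0}·p_k·p_{4}.
k=1: 0 + 864 + 17·15·9 = 3159; k=2: 765 + 459 + 17·3·9 = 1683; k=3: 1632 + 0 + 17·17·9 = 4233.
Minimum: 1683 at k=2.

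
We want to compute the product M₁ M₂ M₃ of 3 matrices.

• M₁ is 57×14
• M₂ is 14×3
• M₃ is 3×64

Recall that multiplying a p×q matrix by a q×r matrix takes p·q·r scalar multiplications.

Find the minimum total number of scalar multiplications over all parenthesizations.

13338

Order (M₁ (M₂ M₃)): (M₂ M₃): 14×3 by 3×64 → 14×64, cost 14·3·64 = 2688; (M₁ (M₂ M₃)): 57×14 by 14×64 → 57×64, cost 57·14·64 = 51072; cumulative 53760. Total 53760.
Order ((M₁ M₂) M₃): (M₁ M₂): 57×14 by 14×3 → 57×3, cost 57·14·3 = 2394; ((M₁ M₂) M₃): 57×3 by 3×64 → 57×64, cost 57·3·64 = 10944; cumulative 13338. Total 13338.
Minimum: 13338.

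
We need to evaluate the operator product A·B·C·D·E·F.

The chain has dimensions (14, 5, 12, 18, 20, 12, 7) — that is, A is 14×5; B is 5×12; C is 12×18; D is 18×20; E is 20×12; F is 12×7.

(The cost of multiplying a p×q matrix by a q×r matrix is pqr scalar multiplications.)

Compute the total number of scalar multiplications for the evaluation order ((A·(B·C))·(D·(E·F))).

8304

(B·C): 5×12 by 12×18 → 5×18, cost 5·12·18 = 1080
(A·(B·C)): 14×5 by 5×18 → 14×18, cost 14·5·18 = 1260; cumulative 2340
(E·F): 20×12 by 12×7 → 20×7, cost 20·12·7 = 1680
(D·(E·F)): 18×20 by 20×7 → 18×7, cost 18·20·7 = 2520; cumulative 4200
((A·(B·C))·(D·(E·F))): 14×18 by 18×7 → 14×7, cost 14·18·7 = 1764; cumulative 8304
Total: 8304 scalar multiplications.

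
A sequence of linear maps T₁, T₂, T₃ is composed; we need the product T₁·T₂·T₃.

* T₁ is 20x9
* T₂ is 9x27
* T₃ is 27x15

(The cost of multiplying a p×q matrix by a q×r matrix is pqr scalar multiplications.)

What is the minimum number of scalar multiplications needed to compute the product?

Order (T₁·(T₂·T₃)): (T₂·T₃): 9×27 by 27×15 → 9×15, cost 9·27·15 = 3645; (T₁·(T₂·T₃)): 20×9 by 9×15 → 20×15, cost 20·9·15 = 2700; cumulative 6345. Total 6345.
Order ((T₁·T₂)·T₃): (T₁·T₂): 20×9 by 9×27 → 20×27, cost 20·9·27 = 4860; ((T₁·T₂)·T₃): 20×27 by 27×15 → 20×15, cost 20·27·15 = 8100; cumulative 12960. Total 12960.
Minimum: 6345.

6345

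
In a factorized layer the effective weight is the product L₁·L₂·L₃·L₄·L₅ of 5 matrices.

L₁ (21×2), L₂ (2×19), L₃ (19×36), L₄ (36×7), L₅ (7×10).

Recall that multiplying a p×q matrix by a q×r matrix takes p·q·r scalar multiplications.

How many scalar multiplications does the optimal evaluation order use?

2432

Adjacent pairs: L₁L₂ = 21·2·19 = 798; L₂L₃ = 2·19·36 = 1368; L₃L₄ = 19·36·7 = 4788; L₄L₅ = 36·7·10 = 2520.
Length 3: L₁..L₃: k=1: 0+1368+21·2·36=2880; k=2: 798+0+21·19·36=15162 → min 2880 | L₂..L₄: k=2: 0+4788+2·19·7=5054; k=3: 1368+0+2·36·7=1872 → min 1872 | L₃..L₅: k=3: 0+2520+19·36·10=9360; k=4: 4788+0+19·7·10=6118 → min 6118.
Length 4: L₁..L₄: k=1: 0+1872+21·2·7=2166; k=2: 798+4788+21·19·7=8379; k=3: 2880+0+21·36·7=8172 → min 2166 | L₂..L₅: k=2: 0+6118+2·19·10=6498; k=3: 1368+2520+2·36·10=4608; k=4: 1872+0+2·7·10=2012 → min 2012.
Length 5: L₁..L₅: k=1: 0+2012+21·2·10=2432; k=2: 798+6118+21·19·10=10906; k=3: 2880+2520+21·36·10=12960; k=4: 2166+0+21·7·10=3636 → min 2432.
Optimal order: (L₁·(((L₂·L₃)·L₄)·L₅)) with cost 2432.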